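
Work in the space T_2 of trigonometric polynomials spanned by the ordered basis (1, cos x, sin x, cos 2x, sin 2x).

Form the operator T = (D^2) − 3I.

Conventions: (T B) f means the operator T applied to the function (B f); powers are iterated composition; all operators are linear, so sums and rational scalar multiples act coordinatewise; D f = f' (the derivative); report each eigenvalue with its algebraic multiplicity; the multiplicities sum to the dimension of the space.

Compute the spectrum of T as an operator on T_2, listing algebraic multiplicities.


image of 1: -3
image of cos x: -4cos x
image of sin x: -4sin x
image of cos 2x: -7cos 2x
image of sin 2x: -7sin 2x
the matrix is diagonal; its diagonal is (-3, -4, -4, -7, -7)
for a triangular matrix the eigenvalues are the diagonal entries, with algebraic multiplicity their repetition count

λ = -7 (multiplicity 2), λ = -4 (multiplicity 2), λ = -3 (multiplicity 1)


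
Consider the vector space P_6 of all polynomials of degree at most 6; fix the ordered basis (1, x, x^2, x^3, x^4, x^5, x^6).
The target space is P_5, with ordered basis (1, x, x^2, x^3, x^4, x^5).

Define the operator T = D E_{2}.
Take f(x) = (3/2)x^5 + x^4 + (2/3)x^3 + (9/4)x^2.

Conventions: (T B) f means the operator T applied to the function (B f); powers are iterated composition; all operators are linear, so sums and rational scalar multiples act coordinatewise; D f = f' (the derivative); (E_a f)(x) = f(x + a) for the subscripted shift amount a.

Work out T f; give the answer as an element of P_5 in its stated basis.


E_{2} f = (3/2)x^5 + 16x^4 + (206/3)x^3 + (601/4)x^2 + 169x + 235/3
D E_{2} f = (15/2)x^4 + 64x^3 + 206x^2 + (601/2)x + 169

g(x) = (15/2)x^4 + 64x^3 + 206x^2 + (601/2)x + 169


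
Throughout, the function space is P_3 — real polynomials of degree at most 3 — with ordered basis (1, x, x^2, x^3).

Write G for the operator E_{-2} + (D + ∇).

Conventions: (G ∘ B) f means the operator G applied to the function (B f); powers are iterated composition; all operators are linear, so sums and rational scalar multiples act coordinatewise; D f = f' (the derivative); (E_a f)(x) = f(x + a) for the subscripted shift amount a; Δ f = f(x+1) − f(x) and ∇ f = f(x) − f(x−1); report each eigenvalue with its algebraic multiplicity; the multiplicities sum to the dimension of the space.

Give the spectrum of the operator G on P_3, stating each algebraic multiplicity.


λ = 1 (multiplicity 4)

image of 1: 1
image of x: x
image of x^2: x^2 + 3
image of x^3: x^3 + 9x - 7
the matrix is upper triangular; its diagonal is (1, 1, 1, 1)
for a triangular matrix the eigenvalues are the diagonal entries, with algebraic multiplicity their repetition count


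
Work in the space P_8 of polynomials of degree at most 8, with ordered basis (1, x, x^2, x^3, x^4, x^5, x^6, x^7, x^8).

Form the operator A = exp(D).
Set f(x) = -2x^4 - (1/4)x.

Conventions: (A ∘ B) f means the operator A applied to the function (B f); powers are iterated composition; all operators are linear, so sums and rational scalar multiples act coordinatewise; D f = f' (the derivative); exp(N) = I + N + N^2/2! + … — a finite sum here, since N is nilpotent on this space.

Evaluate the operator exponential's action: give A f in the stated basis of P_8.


order-1 term: -8x^3 - 1/4
order-2 term: -12x^2
order-3 term: -8x
order-4 term: -2
the series for exp(D) f terminates at order 4
exp(D) f = -2x^4 - 8x^3 - 12x^2 - (33/4)x - 9/4

the result is g(x) = -2x^4 - 8x^3 - 12x^2 - (33/4)x - 9/4


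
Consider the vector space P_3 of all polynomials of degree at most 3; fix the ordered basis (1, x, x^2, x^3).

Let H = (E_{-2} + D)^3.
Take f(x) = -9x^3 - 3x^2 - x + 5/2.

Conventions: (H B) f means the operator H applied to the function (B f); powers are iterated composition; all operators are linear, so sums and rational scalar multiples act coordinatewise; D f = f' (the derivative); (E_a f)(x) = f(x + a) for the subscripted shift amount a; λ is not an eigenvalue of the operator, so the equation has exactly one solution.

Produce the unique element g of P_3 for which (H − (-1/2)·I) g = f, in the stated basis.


write g with unknown coordinates in the stated basis and equate coefficients in (H − (-1/2)·I) g = f
solving from the highest basis element down gives g = -6x^3 - 38x^2 + (190/3)x + 529/3
check: H g = -6x^3 + 16x^2 - (98/3)x - 257/3
so H g − (-1/2)·g = -9x^3 - 3x^2 - x + 5/2 = f ✓

the result is g(x) = -6x^3 - 38x^2 + (190/3)x + 529/3


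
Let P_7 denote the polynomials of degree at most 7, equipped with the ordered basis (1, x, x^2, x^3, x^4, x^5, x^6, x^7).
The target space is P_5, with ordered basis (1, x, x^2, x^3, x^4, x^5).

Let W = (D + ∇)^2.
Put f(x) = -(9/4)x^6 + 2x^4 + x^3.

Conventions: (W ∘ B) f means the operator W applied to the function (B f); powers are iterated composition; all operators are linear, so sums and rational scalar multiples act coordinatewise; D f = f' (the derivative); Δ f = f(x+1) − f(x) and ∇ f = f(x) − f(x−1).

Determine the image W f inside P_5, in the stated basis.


D f = -(27/2)x^5 + 8x^3 + 3x^2
∇ f = -(27/2)x^5 + (135/4)x^4 - 37x^3 + (99/4)x^2 - (17/2)x + 5/4
(D + ∇) f = -27x^5 + (135/4)x^4 - 29x^3 + (111/4)x^2 - (17/2)x + 5/4
D (D + ∇) f = -135x^4 + 135x^3 - 87x^2 + (111/2)x - 17/2
∇ (D + ∇) f = -135x^4 + 405x^3 - (1119/2)x^2 + (825/2)x - 126
(D + ∇) (D + ∇) f = -270x^4 + 540x^3 - (1293/2)x^2 + 468x - 269/2

the result is g(x) = -270x^4 + 540x^3 - (1293/2)x^2 + 468x - 269/2


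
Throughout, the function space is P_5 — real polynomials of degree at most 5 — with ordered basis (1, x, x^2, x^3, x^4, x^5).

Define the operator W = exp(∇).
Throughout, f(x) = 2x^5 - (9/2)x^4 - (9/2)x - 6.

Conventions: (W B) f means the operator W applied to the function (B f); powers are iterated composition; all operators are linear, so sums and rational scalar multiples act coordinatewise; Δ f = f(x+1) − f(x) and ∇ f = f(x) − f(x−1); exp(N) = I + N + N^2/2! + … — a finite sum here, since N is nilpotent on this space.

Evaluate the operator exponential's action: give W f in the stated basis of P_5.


order-1 term: 10x^4 - 38x^3 + 47x^2 - 28x + 2
order-2 term: 20x^3 - 87x^2 + 124x - 123/2
order-3 term: 20x^2 - 78x + 77
order-4 term: 10x - 49/2
order-5 term: 2
the series for exp(∇) f terminates at order 5
exp(∇) f = 2x^5 + (11/2)x^4 - 18x^3 - 20x^2 + (47/2)x - 11

the image equals g(x) = 2x^5 + (11/2)x^4 - 18x^3 - 20x^2 + (47/2)x - 11


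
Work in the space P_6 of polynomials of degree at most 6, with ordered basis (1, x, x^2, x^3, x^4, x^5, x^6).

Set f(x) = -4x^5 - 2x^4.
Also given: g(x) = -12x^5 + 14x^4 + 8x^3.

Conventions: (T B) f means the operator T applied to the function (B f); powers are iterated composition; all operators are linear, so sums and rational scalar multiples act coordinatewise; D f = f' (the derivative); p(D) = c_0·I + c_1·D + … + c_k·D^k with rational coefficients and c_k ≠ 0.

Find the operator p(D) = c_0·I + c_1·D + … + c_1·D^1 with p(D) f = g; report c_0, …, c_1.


D^0 f = -4x^5 - 2x^4
D^1 f = -20x^4 - 8x^3
matching coefficients of g against c_0 f + c_1 Df + … from the top degree down determines the c_i
solution: c_0 = 3, c_1 = -1

c_0 = 3, c_1 = -1


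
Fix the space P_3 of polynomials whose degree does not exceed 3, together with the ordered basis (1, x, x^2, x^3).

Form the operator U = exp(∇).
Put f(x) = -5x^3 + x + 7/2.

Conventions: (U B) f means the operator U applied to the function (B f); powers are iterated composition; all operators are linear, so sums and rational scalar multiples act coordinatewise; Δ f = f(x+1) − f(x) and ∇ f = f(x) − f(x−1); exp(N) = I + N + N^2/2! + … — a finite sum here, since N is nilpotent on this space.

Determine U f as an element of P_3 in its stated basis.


g(x) = -5x^3 - 15x^2 + x + 19/2

order-1 term: -15x^2 + 15x - 4
order-2 term: -15x + 15
order-3 term: -5
the series for exp(∇) f terminates at order 3
exp(∇) f = -5x^3 - 15x^2 + x + 19/2


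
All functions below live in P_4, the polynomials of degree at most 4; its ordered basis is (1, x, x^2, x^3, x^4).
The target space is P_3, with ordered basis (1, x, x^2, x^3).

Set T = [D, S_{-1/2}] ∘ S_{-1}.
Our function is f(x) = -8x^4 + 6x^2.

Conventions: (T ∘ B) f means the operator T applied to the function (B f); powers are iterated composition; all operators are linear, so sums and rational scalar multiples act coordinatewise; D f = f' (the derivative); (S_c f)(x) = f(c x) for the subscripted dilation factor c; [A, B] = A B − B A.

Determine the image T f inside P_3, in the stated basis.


S_{-1} f = -8x^4 + 6x^2
S_{-1/2} S_{-1} f = -(1/2)x^4 + (3/2)x^2
D S_{-1/2} S_{-1} f = -2x^3 + 3x
D S_{-1} f = -32x^3 + 12x
S_{-1/2} D S_{-1} f = 4x^3 - 6x
[D, S_{-1/2}] S_{-1} f = -6x^3 + 9x

the result is g(x) = -6x^3 + 9x


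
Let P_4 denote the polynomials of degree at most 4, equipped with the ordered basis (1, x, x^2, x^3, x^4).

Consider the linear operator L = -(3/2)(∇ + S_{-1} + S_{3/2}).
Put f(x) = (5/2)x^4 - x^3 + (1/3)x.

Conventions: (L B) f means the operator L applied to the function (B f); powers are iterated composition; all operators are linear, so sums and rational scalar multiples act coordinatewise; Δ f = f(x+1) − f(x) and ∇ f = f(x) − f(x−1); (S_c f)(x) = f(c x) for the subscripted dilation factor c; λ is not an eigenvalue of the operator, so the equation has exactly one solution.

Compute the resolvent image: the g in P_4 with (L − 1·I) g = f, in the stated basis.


the image equals g(x) = -(80/323)x^4 + (176/323)x^3 - (12096/15181)x^2 + (156020/45543)x - 57101/30362

write g with unknown coordinates in the stated basis and equate coefficients in (L − 1·I) g = f
solving from the highest basis element down gives g = -(80/323)x^4 + (176/323)x^3 - (12096/15181)x^2 + (156020/45543)x - 57101/30362
check: L g = (1455/646)x^4 - (147/323)x^3 - (12096/15181)x^2 + (57067/15181)x - 57101/30362
so L g − 1·g = (5/2)x^4 - x^3 + (1/3)x = f ✓


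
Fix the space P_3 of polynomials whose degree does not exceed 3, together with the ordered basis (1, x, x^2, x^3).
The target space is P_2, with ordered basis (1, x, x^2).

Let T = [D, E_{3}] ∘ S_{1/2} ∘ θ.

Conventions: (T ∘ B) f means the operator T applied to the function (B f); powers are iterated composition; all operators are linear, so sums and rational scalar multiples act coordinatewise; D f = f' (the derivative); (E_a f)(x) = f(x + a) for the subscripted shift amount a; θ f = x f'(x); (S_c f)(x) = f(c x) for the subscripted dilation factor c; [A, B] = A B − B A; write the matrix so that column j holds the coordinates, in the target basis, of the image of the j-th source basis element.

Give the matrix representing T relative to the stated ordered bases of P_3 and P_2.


the matrix is [[0, 0, 0, 0]; [0, 0, 0, 0]; [0, 0, 0, 0]] (rows listed top to bottom)

image of 1: 0
image of x: 0
image of x^2: 0
image of x^3: 0
each image's coordinates form column j of the matrix


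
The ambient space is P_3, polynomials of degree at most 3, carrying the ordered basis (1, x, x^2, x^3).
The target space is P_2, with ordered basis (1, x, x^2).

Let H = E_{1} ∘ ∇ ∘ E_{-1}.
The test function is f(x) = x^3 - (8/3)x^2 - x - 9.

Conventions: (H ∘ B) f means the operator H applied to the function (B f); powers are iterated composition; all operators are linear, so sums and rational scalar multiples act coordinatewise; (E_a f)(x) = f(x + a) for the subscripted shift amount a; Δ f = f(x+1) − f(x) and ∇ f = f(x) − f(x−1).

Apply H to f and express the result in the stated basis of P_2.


E_{-1} f = x^3 - (17/3)x^2 + (22/3)x - 35/3
∇ E_{-1} f = 3x^2 - (43/3)x + 14
E_{1} ∇ E_{-1} f = 3x^2 - (25/3)x + 8/3

the image equals g(x) = 3x^2 - (25/3)x + 8/3


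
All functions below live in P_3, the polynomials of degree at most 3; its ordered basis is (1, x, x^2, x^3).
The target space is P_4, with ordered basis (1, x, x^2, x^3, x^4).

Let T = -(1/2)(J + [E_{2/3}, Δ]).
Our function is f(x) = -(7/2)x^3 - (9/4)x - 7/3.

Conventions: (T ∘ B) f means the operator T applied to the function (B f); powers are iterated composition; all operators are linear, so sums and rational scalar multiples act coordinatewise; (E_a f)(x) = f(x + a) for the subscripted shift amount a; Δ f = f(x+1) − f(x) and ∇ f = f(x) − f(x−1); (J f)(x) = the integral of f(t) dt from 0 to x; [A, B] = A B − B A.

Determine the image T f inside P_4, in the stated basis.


the image equals g(x) = (7/16)x^4 + (9/16)x^2 + (7/6)x

J f = -(7/8)x^4 - (9/8)x^2 - (7/3)x
Δ f = -(21/2)x^2 - (21/2)x - 23/4
E_{2/3} Δ f = -(21/2)x^2 - (49/2)x - 209/12
E_{2/3} f = -(7/2)x^3 - 7x^2 - (83/12)x - 263/54
Δ E_{2/3} f = -(21/2)x^2 - (49/2)x - 209/12
[E_{2/3}, Δ] f = 0
(J + [E_{2/3}, Δ]) f = -(7/8)x^4 - (9/8)x^2 - (7/3)x
(-(1/2)(J + [E_{2/3}, Δ])) f = (7/16)x^4 + (9/16)x^2 + (7/6)x


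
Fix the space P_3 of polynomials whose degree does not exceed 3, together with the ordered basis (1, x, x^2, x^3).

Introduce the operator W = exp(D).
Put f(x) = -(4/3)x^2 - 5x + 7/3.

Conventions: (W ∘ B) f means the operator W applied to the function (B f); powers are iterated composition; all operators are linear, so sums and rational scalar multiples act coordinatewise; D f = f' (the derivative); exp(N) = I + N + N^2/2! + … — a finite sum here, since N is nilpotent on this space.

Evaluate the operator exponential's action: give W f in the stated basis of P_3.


order-1 term: -(8/3)x - 5
order-2 term: -4/3
the series for exp(D) f terminates at order 2
exp(D) f = -(4/3)x^2 - (23/3)x - 4

g(x) = -(4/3)x^2 - (23/3)x - 4


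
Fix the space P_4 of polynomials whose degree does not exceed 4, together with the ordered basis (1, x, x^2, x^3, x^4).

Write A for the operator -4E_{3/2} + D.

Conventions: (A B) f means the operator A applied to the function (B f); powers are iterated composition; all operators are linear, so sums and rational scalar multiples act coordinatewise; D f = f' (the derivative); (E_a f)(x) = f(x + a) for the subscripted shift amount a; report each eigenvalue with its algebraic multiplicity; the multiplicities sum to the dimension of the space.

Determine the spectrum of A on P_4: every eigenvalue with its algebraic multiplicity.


image of 1: -4
image of x: -4x - 5
image of x^2: -4x^2 - 10x - 9
image of x^3: -4x^3 - 15x^2 - 27x - 27/2
image of x^4: -4x^4 - 20x^3 - 54x^2 - 54x - 81/4
the matrix is upper triangular; its diagonal is (-4, -4, -4, -4, -4)
for a triangular matrix the eigenvalues are the diagonal entries, with algebraic multiplicity their repetition count

λ = -4 (multiplicity 5)


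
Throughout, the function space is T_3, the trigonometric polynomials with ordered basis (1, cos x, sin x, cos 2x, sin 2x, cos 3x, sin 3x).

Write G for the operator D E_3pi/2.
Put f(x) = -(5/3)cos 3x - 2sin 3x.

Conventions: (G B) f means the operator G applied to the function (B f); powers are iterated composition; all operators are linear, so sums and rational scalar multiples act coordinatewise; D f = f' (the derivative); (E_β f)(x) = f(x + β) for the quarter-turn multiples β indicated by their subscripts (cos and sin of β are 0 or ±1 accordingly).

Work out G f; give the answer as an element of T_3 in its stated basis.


E_3pi/2 f = -2cos 3x + (5/3)sin 3x
D E_3pi/2 f = 5cos 3x + 6sin 3x

g(x) = 5cos 3x + 6sin 3x


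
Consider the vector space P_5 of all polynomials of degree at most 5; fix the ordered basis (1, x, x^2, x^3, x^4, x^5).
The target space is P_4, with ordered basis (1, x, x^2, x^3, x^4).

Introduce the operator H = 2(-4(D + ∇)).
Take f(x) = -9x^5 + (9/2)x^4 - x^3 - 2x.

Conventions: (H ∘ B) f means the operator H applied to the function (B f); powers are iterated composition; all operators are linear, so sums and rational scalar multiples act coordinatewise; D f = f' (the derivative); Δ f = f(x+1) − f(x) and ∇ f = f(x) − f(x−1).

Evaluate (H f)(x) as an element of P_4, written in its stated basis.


D f = -45x^4 + 18x^3 - 3x^2 - 2
∇ f = -45x^4 + 108x^3 - 120x^2 + 66x - 33/2
(D + ∇) f = -90x^4 + 126x^3 - 123x^2 + 66x - 37/2
(-4(D + ∇)) f = 360x^4 - 504x^3 + 492x^2 - 264x + 74
(2(-4(D + ∇))) f = 720x^4 - 1008x^3 + 984x^2 - 528x + 148

g(x) = 720x^4 - 1008x^3 + 984x^2 - 528x + 148


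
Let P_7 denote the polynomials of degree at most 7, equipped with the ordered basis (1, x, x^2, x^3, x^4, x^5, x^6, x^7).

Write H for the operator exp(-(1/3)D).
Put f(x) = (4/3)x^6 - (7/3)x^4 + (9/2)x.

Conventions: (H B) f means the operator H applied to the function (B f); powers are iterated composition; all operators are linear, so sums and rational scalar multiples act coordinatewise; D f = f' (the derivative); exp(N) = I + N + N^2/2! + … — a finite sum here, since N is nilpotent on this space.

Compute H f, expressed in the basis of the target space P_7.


order-1 term: -(8/3)x^5 + (28/9)x^3 - 3/2
order-2 term: (20/9)x^4 - (14/9)x^2
order-3 term: -(80/81)x^3 + (28/81)x
order-4 term: (20/81)x^2 - 7/243
order-5 term: -(8/243)x
order-6 term: 4/2187
the series for exp(-(1/3)D) f terminates at order 6
exp(-(1/3)D) f = (4/3)x^6 - (8/3)x^5 - (1/9)x^4 + (172/81)x^3 - (106/81)x^2 + (2339/486)x - 6679/4374

the result is g(x) = (4/3)x^6 - (8/3)x^5 - (1/9)x^4 + (172/81)x^3 - (106/81)x^2 + (2339/486)x - 6679/4374


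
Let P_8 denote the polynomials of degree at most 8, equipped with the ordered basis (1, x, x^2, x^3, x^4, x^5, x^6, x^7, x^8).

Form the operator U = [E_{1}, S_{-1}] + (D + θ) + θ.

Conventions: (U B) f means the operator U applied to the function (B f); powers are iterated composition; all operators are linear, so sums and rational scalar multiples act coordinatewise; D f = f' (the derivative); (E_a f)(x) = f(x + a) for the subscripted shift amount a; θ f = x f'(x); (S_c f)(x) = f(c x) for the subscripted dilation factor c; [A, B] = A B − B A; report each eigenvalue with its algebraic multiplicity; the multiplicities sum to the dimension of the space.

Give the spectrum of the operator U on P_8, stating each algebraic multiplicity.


λ = 0 (multiplicity 1), λ = 2 (multiplicity 1), λ = 4 (multiplicity 1), λ = 6 (multiplicity 1), λ = 8 (multiplicity 1), λ = 10 (multiplicity 1), λ = 12 (multiplicity 1), λ = 14 (multiplicity 1), λ = 16 (multiplicity 1)

image of 1: 0
image of x: 2x - 1
image of x^2: 4x^2 + 6x
image of x^3: 6x^3 - 3x^2 - 2
image of x^4: 8x^4 + 12x^3 + 8x
image of x^5: 10x^5 - 5x^4 - 20x^2 - 2
image of x^6: 12x^6 + 18x^5 + 40x^3 + 12x
image of x^7: 14x^7 - 7x^6 - 70x^4 - 42x^2 - 2
image of x^8: 16x^8 + 24x^7 + 112x^5 + 112x^3 + 16x
the matrix is upper triangular; its diagonal is (0, 2, 4, 6, 8, 10, 12, 14, 16)
for a triangular matrix the eigenvalues are the diagonal entries, with algebraic multiplicity their repetition count


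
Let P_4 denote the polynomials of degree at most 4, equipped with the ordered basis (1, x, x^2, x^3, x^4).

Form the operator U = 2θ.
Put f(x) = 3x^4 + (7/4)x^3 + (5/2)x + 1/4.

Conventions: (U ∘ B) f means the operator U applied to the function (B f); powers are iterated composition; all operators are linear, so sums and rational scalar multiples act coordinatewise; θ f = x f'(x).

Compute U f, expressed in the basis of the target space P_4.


θ f = 12x^4 + (21/4)x^3 + (5/2)x
(2θ) f = 24x^4 + (21/2)x^3 + 5x

the image equals g(x) = 24x^4 + (21/2)x^3 + 5x


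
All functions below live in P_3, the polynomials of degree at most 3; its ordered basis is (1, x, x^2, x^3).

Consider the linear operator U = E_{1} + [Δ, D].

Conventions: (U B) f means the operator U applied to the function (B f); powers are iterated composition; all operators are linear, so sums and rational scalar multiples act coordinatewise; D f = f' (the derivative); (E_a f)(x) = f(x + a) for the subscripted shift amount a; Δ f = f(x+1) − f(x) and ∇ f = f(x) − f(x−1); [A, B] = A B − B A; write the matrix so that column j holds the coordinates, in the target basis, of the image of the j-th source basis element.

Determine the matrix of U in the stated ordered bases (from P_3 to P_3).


image of 1: 1
image of x: x + 1
image of x^2: x^2 + 2x + 1
image of x^3: x^3 + 3x^2 + 3x + 1
each image's coordinates form column j of the matrix

the matrix is [[1, 1, 1, 1]; [0, 1, 2, 3]; [0, 0, 1, 3]; [0, 0, 0, 1]] (rows listed top to bottom)


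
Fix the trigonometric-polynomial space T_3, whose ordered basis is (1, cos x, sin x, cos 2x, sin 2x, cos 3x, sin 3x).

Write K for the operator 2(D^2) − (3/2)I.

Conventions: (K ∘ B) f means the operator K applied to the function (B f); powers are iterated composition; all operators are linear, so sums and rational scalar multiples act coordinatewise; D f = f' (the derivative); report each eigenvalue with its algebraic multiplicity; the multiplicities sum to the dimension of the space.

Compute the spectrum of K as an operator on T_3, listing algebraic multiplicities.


λ = -39/2 (multiplicity 2), λ = -19/2 (multiplicity 2), λ = -7/2 (multiplicity 2), λ = -3/2 (multiplicity 1)

image of 1: -3/2
image of cos x: -(7/2)cos x
image of sin x: -(7/2)sin x
image of cos 2x: -(19/2)cos 2x
image of sin 2x: -(19/2)sin 2x
image of cos 3x: -(39/2)cos 3x
image of sin 3x: -(39/2)sin 3x
the matrix is diagonal; its diagonal is (-3/2, -7/2, -7/2, -19/2, -19/2, -39/2, -39/2)
for a triangular matrix the eigenvalues are the diagonal entries, with algebraic multiplicity their repetition count


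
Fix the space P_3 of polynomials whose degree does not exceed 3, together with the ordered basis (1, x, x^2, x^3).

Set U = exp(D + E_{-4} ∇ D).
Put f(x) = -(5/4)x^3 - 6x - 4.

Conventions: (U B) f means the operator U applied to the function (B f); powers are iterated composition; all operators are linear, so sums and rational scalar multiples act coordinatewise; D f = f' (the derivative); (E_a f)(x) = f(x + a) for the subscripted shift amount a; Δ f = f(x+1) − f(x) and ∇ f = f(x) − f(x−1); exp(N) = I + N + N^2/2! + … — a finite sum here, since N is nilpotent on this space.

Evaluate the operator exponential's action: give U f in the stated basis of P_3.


the result is g(x) = -(5/4)x^3 - (15/4)x^2 - (69/4)x + 15

order-1 term: -(15/4)x^2 - (15/2)x + 111/4
order-2 term: -(15/4)x - 15/2
order-3 term: -5/4
the series for exp(D + E_{-4} ∇ D) f terminates at order 3
exp(D + E_{-4} ∇ D) f = -(5/4)x^3 - (15/4)x^2 - (69/4)x + 15


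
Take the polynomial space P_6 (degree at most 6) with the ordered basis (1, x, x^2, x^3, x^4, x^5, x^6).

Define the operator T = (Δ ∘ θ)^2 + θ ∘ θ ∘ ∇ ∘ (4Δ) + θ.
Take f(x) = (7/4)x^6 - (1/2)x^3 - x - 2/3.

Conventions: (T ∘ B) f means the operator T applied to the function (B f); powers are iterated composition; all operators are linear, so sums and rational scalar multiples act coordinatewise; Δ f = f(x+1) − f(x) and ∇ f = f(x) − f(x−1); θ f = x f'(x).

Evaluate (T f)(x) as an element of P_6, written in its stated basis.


the result is g(x) = (21/2)x^6 + 4935x^4 + (11337/2)x^3 + 9660x^2 + 6584x + 3879/2

θ f = (21/2)x^6 - (3/2)x^3 - x
Δ θ f = 63x^5 + (315/2)x^4 + 210x^3 + 153x^2 + (117/2)x + 8
θ (Δ ∘ θ) f = 315x^5 + 630x^4 + 630x^3 + 306x^2 + (117/2)x
Δ θ (Δ ∘ θ) f = 1575x^4 + 5670x^3 + 8820x^2 + 6597x + 3879/2
Δ f = (21/2)x^5 + (105/4)x^4 + 35x^3 + (99/4)x^2 + 9x + 1/4
(4Δ) f = 42x^5 + 105x^4 + 140x^3 + 99x^2 + 36x + 1
∇ (4Δ) f = 210x^4 + 210x^2 - 12x + 14
θ ∇ (4Δ) f = 840x^4 + 420x^2 - 12x
θ (θ ∘ ∇) (4Δ) f = 3360x^4 + 840x^2 - 12x
θ f = (21/2)x^6 - (3/2)x^3 - x
((Δ ∘ θ)^2 + θ ∘ θ ∘ ∇ ∘ (4Δ) + θ) f = (21/2)x^6 + 4935x^4 + (11337/2)x^3 + 9660x^2 + 6584x + 3879/2


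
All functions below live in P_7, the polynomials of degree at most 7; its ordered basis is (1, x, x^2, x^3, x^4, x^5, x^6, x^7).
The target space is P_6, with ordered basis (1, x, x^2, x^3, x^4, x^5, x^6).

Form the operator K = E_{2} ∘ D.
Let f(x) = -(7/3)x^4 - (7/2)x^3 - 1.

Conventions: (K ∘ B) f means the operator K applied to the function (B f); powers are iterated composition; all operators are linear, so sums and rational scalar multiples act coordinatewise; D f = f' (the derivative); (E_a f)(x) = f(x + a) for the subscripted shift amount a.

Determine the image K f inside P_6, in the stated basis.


D f = -(28/3)x^3 - (21/2)x^2
E_{2} D f = -(28/3)x^3 - (133/2)x^2 - 154x - 350/3

the image equals g(x) = -(28/3)x^3 - (133/2)x^2 - 154x - 350/3


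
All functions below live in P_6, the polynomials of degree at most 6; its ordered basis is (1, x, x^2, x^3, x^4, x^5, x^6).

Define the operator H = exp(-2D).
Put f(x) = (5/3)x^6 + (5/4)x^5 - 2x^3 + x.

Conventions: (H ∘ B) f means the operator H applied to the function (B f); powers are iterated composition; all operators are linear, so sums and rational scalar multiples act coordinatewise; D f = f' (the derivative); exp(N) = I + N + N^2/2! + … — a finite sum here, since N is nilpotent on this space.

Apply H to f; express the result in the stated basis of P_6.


order-1 term: -20x^5 - (25/2)x^4 + 12x^2 - 2
order-2 term: 100x^4 + 50x^3 - 24x
order-3 term: -(800/3)x^3 - 100x^2 + 16
order-4 term: 400x^2 + 100x
order-5 term: -320x - 40
order-6 term: 320/3
the series for exp(-2D) f terminates at order 6
exp(-2D) f = (5/3)x^6 - (75/4)x^5 + (175/2)x^4 - (656/3)x^3 + 312x^2 - 243x + 242/3

the image equals g(x) = (5/3)x^6 - (75/4)x^5 + (175/2)x^4 - (656/3)x^3 + 312x^2 - 243x + 242/3


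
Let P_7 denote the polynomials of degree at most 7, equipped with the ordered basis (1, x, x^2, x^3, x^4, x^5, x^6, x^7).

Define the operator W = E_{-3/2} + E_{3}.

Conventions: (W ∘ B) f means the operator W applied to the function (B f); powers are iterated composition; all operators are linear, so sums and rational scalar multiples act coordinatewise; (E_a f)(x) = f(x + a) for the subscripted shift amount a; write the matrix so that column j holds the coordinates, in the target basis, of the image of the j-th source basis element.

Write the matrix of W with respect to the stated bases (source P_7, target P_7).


image of 1: 2
image of x: 2x + 3/2
image of x^2: 2x^2 + 3x + 45/4
image of x^3: 2x^3 + (9/2)x^2 + (135/4)x + 189/8
image of x^4: 2x^4 + 6x^3 + (135/2)x^2 + (189/2)x + 1377/16
image of x^5: 2x^5 + (15/2)x^4 + (225/2)x^3 + (945/4)x^2 + (6885/16)x + 7533/32
image of x^6: 2x^6 + 9x^5 + (675/4)x^4 + (945/2)x^3 + (20655/16)x^2 + (22599/16)x + 47385/64
image of x^7: 2x^7 + (21/2)x^6 + (945/4)x^5 + (6615/8)x^4 + (48195/16)x^3 + (158193/32)x^2 + (331695/64)x + 277749/128
each image's coordinates form column j of the matrix

the matrix is [[2, 3/2, 45/4, 189/8, 1377/16, 7533/32, 47385/64, 277749/128]; [0, 2, 3, 135/4, 189/2, 6885/16, 22599/16, 331695/64]; [0, 0, 2, 9/2, 135/2, 945/4, 20655/16, 158193/32]; [0, 0, 0, 2, 6, 225/2, 945/2, 48195/16]; [0, 0, 0, 0, 2, 15/2, 675/4, 6615/8]; [0, 0, 0, 0, 0, 2, 9, 945/4]; [0, 0, 0, 0, 0, 0, 2, 21/2]; [0, 0, 0, 0, 0, 0, 0, 2]] (rows listed top to bottom)


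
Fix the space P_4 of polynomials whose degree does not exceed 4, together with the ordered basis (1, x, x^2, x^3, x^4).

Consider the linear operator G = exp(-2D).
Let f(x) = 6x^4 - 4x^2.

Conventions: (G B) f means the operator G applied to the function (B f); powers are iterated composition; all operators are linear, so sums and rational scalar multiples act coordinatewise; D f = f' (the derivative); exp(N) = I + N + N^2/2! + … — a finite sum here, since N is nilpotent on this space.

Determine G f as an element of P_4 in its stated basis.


the image equals g(x) = 6x^4 - 48x^3 + 140x^2 - 176x + 80

order-1 term: -48x^3 + 16x
order-2 term: 144x^2 - 16
order-3 term: -192x
order-4 term: 96
the series for exp(-2D) f terminates at order 4
exp(-2D) f = 6x^4 - 48x^3 + 140x^2 - 176x + 80


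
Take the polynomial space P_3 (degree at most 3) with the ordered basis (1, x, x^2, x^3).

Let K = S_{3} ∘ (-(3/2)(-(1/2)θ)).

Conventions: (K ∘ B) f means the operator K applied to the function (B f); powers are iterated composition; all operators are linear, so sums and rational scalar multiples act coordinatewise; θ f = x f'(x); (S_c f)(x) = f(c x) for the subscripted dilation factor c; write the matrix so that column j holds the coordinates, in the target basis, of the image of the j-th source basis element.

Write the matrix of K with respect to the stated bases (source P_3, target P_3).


the matrix is [[0, 0, 0, 0]; [0, 9/4, 0, 0]; [0, 0, 27/2, 0]; [0, 0, 0, 243/4]] (rows listed top to bottom)

image of 1: 0
image of x: (9/4)x
image of x^2: (27/2)x^2
image of x^3: (243/4)x^3
each image's coordinates form column j of the matrix


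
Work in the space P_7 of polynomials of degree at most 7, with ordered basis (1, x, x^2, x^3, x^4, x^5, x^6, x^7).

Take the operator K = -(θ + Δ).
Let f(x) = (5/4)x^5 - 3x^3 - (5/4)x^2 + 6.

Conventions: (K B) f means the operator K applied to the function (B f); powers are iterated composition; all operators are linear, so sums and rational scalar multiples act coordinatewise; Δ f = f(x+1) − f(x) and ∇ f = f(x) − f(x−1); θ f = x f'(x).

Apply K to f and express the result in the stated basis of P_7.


θ f = (25/4)x^5 - 9x^3 - (5/2)x^2
Δ f = (25/4)x^4 + (25/2)x^3 + (7/2)x^2 - (21/4)x - 3
(θ + Δ) f = (25/4)x^5 + (25/4)x^4 + (7/2)x^3 + x^2 - (21/4)x - 3
(-(θ + Δ)) f = -(25/4)x^5 - (25/4)x^4 - (7/2)x^3 - x^2 + (21/4)x + 3

the result is g(x) = -(25/4)x^5 - (25/4)x^4 - (7/2)x^3 - x^2 + (21/4)x + 3


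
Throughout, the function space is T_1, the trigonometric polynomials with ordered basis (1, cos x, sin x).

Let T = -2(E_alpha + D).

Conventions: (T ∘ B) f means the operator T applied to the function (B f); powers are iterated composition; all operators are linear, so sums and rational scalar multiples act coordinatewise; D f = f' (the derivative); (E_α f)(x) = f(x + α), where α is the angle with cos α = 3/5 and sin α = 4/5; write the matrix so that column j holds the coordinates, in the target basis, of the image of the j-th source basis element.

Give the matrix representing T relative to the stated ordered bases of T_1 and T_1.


the matrix is [[-2, 0, 0]; [0, -6/5, -18/5]; [0, 18/5, -6/5]] (rows listed top to bottom)

image of 1: -2
image of cos x: -(6/5)cos x + (18/5)sin x
image of sin x: -(18/5)cos x - (6/5)sin x
each image's coordinates form column j of the matrix


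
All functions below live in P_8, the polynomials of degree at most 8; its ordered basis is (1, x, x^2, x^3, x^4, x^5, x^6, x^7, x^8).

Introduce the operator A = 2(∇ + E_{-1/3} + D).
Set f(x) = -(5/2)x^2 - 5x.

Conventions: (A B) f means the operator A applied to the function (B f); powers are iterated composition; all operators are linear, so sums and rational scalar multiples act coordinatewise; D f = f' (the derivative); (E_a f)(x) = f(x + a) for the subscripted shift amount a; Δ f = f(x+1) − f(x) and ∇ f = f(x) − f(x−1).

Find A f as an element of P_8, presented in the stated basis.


the image equals g(x) = -5x^2 - (80/3)x - 110/9

∇ f = -5x - 5/2
E_{-1/3} f = -(5/2)x^2 - (10/3)x + 25/18
D f = -5x - 5
(∇ + E_{-1/3} + D) f = -(5/2)x^2 - (40/3)x - 55/9
(2(∇ + E_{-1/3} + D)) f = -5x^2 - (80/3)x - 110/9


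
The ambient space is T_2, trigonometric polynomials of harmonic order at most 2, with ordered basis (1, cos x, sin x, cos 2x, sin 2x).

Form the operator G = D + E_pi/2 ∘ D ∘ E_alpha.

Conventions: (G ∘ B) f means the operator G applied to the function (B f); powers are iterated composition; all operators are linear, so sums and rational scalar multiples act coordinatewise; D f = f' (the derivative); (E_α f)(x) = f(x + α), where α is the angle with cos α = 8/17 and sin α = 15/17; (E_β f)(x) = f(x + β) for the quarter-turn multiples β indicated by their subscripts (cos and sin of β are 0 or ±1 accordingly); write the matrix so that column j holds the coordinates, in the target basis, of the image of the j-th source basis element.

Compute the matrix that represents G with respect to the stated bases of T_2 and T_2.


the matrix is [[0, 0, 0, 0, 0]; [0, -8/17, 2/17, 0, 0]; [0, -2/17, -8/17, 0, 0]; [0, 0, 0, 480/289, 900/289]; [0, 0, 0, -900/289, 480/289]] (rows listed top to bottom)

image of 1: 0
image of cos x: -(8/17)cos x - (2/17)sin x
image of sin x: (2/17)cos x - (8/17)sin x
image of cos 2x: (480/289)cos 2x - (900/289)sin 2x
image of sin 2x: (900/289)cos 2x + (480/289)sin 2x
each image's coordinates form column j of the matrix


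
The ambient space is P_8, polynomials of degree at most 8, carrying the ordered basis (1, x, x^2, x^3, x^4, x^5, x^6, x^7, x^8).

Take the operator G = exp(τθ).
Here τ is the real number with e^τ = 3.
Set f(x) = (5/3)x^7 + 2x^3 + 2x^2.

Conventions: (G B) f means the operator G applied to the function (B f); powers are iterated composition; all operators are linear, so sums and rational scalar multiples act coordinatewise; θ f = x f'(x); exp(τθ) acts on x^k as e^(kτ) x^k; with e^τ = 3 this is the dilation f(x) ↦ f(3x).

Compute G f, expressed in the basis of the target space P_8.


exp(τθ) x^k = e^(kτ) x^k; with e^τ = 3 this sends x^k to 3^k x^k
x^2 ↦ 9 x^2
x^3 ↦ 27 x^3
x^7 ↦ 2187 x^7
applying this coordinatewise to f: exp(τθ) f = 3645x^7 + 54x^3 + 18x^2

the result is g(x) = 3645x^7 + 54x^3 + 18x^2


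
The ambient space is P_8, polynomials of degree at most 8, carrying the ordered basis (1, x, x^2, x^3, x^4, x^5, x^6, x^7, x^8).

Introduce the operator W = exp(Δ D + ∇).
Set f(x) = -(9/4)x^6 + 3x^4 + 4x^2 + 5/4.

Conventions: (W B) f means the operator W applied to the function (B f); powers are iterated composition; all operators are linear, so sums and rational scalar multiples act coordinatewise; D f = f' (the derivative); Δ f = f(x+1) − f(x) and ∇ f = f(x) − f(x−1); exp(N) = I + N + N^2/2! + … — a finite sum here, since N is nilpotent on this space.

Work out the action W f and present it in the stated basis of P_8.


order-1 term: -(27/2)x^5 - (135/4)x^4 - 168x^3 - (333/4)x^2 - 25x + 7/4
order-2 term: -(135/4)x^4 - 135x^3 - (2493/4)x^2 - (1413/2)x - 1925/4
order-3 term: -45x^3 - (405/2)x^2 - (1461/2)x - 657
order-4 term: -(135/4)x^2 - 135x - 1113/4
order-5 term: -(27/2)x - 135/4
order-6 term: -9/4
the series for exp(Δ D + ∇) f terminates at order 6
exp(Δ D + ∇) f = -(9/4)x^6 - (27/2)x^5 - (129/2)x^4 - 348x^3 - (3755/4)x^2 - (3221/2)x - 2899/2

g(x) = -(9/4)x^6 - (27/2)x^5 - (129/2)x^4 - 348x^3 - (3755/4)x^2 - (3221/2)x - 2899/2


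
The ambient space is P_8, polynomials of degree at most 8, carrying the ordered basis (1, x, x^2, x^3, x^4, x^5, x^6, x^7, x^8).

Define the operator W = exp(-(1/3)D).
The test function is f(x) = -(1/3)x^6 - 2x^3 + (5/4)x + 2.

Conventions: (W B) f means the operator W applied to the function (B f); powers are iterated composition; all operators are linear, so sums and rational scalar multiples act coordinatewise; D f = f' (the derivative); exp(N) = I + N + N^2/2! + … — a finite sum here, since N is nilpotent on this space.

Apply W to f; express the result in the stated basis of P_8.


the image equals g(x) = -(1/3)x^6 + (2/3)x^5 - (5/9)x^4 - (142/81)x^3 + (157/81)x^2 + (575/972)x + 14495/8748

order-1 term: (2/3)x^5 + 2x^2 - 5/12
order-2 term: -(5/9)x^4 - (2/3)x
order-3 term: (20/81)x^3 + 2/27
order-4 term: -(5/81)x^2
order-5 term: (2/243)x
order-6 term: -1/2187
the series for exp(-(1/3)D) f terminates at order 6
exp(-(1/3)D) f = -(1/3)x^6 + (2/3)x^5 - (5/9)x^4 - (142/81)x^3 + (157/81)x^2 + (575/972)x + 14495/8748


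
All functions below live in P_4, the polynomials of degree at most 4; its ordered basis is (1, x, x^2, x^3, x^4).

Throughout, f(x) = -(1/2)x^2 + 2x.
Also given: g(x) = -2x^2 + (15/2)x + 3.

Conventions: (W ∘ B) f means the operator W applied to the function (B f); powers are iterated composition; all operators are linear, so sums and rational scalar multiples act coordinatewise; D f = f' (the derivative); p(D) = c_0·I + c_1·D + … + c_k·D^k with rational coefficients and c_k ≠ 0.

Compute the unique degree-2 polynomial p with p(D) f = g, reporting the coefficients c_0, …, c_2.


D^0 f = -(1/2)x^2 + 2x
D^1 f = -x + 2
D^2 f = -1
matching coefficients of g against c_0 f + c_1 Df + … from the top degree down determines the c_i
solution: c_0 = 4, c_1 = 1/2, c_2 = -2

p(D) = 4·I + (1/2)·D − 2·D^2, i.e. c_0 = 4, c_1 = 1/2, c_2 = -2


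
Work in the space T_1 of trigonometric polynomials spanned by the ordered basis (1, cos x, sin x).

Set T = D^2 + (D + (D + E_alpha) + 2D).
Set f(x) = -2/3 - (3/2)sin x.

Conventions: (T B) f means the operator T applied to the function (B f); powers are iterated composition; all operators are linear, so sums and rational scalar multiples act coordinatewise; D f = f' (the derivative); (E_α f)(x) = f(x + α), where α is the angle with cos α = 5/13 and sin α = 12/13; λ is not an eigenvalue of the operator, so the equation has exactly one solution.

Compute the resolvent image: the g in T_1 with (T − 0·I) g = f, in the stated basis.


write g with unknown coordinates in the stated basis and equate coefficients in (T − 0·I) g = f
solving from the highest basis element down gives g = -2/3 + (3/10)cos x + (3/80)sin x
check: T g = -2/3 - (3/2)sin x
so T g − 0·g = -2/3 - (3/2)sin x = f ✓

g(x) = -2/3 + (3/10)cos x + (3/80)sin x


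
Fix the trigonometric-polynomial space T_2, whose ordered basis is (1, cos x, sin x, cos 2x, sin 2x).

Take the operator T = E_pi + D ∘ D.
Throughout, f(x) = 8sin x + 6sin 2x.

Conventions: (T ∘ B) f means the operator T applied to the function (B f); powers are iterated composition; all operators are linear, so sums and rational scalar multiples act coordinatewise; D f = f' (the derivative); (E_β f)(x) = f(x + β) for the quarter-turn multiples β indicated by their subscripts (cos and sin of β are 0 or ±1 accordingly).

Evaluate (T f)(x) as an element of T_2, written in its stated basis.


E_pi f = -8sin x + 6sin 2x
D f = 8cos x + 12cos 2x
D D f = -8sin x - 24sin 2x
(E_pi + D ∘ D) f = -16sin x - 18sin 2x

the image equals g(x) = -16sin x - 18sin 2x


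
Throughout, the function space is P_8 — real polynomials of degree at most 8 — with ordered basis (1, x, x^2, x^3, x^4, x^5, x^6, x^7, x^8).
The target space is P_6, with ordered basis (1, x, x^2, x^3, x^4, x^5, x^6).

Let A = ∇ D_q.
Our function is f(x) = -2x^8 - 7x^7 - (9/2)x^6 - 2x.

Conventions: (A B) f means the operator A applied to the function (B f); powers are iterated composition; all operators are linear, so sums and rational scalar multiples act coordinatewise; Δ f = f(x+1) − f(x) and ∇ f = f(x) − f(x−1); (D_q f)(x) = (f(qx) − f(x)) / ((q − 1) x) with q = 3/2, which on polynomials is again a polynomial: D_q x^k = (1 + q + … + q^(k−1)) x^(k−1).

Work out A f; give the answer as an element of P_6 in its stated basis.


the result is g(x) = -(44135/64)x^6 + (45927/64)x^5 - (34405/64)x^4 - (7735/64)x^3 + (5985/16)x^2 - (6209/32)x + 2123/64

D_q f = -(6305/64)x^7 - (14413/64)x^6 - (5985/64)x^5 - 2
∇ D_q f = -(44135/64)x^6 + (45927/64)x^5 - (34405/64)x^4 - (7735/64)x^3 + (5985/16)x^2 - (6209/32)x + 2123/64


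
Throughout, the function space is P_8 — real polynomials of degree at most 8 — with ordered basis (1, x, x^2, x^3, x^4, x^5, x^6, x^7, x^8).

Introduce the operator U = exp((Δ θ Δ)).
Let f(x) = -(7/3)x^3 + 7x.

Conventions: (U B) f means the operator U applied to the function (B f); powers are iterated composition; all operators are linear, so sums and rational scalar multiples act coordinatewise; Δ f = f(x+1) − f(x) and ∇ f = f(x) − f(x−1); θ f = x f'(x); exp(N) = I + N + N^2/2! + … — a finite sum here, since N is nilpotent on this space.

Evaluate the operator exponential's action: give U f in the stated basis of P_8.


g(x) = -(7/3)x^3 - 21x - 21

order-1 term: -28x - 21
the series for exp((Δ θ Δ)) f terminates at order 1
exp((Δ θ Δ)) f = -(7/3)x^3 - 21x - 21


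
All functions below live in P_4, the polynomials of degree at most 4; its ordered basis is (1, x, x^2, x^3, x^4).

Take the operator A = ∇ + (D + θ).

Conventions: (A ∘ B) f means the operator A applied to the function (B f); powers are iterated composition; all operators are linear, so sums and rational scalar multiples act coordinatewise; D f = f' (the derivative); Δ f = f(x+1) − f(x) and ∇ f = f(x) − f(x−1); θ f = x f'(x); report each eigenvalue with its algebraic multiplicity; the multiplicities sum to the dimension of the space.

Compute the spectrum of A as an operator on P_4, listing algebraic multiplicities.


image of 1: 0
image of x: x + 2
image of x^2: 2x^2 + 4x - 1
image of x^3: 3x^3 + 6x^2 - 3x + 1
image of x^4: 4x^4 + 8x^3 - 6x^2 + 4x - 1
the matrix is upper triangular; its diagonal is (0, 1, 2, 3, 4)
for a triangular matrix the eigenvalues are the diagonal entries, with algebraic multiplicity their repetition count

λ = 0 (multiplicity 1), λ = 1 (multiplicity 1), λ = 2 (multiplicity 1), λ = 3 (multiplicity 1), λ = 4 (multiplicity 1)
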